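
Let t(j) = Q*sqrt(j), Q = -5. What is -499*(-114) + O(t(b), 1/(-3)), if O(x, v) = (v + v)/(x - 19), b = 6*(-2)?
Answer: 112804976/1983 - 20*I*sqrt(3)/1983 ≈ 56886.0 - 0.017469*I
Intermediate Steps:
b = -12
t(j) = -5*sqrt(j)
O(x, v) = 2*v/(-19 + x) (O(x, v) = (2*v)/(-19 + x) = 2*v/(-19 + x))
-499*(-114) + O(t(b), 1/(-3)) = -499*(-114) + 2/(-3*(-19 - 10*I*sqrt(3))) = 56886 + 2*(-1/3)/(-19 - 10*I*sqrt(3)) = 56886 - 2/(3*(-19 - 10*I*sqrt(3)))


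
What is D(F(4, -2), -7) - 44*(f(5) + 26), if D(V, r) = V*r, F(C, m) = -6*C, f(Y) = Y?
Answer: -1196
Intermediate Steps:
F(C, m) = -6*C
D(F(4, -2), -7) - 44*(f(5) + 26) = -6*4*(-7) - 44*(5 + 26) = -24*(-7) - 44*31 = 168 - 1364 = -1196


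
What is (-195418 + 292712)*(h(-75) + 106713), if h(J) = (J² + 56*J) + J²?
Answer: 11068457322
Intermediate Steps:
h(J) = 2*J² + 56*J
(-195418 + 292712)*(h(-75) + 106713) = (-195418 + 292712)*(2*(-75)*(28 - 75) + 106713) = 97294*(2*(-75)*(-47) + 106713) = 97294*(7050 + 106713) = 97294*113763 = 11068457322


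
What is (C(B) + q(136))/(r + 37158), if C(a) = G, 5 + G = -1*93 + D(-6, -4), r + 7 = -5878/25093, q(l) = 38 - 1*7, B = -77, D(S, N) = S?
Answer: -1831789/932224165 ≈ -0.0019650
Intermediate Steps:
q(l) = 31 (q(l) = 38 - 7 = 31)
r = -181529/25093 (r = -7 - 5878/25093 = -181529/25093 ≈ -7.2342)
G = -104 (G = -5 + (-1*93 - 6) = -5 + (-93 - 6) = -5 - 99 = -104)
C(a) = -104
(C(B) + q(136))/(r + 37158) = (-104 + 31)/(-181529/25093 + 37158) = -73/932224165/25093 = -73*25093/932224165 = -1831789/932224165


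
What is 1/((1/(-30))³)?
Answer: -27000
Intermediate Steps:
1/((1/(-30))³) = 1/((-1/30)³) = 1/(-1/27000) = -27000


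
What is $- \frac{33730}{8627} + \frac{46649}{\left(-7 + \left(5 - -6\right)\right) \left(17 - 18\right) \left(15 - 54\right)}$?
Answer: $\frac{397179043}{1345812} \approx 295.12$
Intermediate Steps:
$- \frac{33730}{8627} + \frac{46649}{\left(-7 + \left(5 - -6\right)\right) \left(17 - 18\right) \left(15 - 54\right)} = \left(-33730\right) \frac{1}{8627} + \frac{46649}{\left(-7 + \left(5 + 6\right)\right) \left(-1\right) \left(-39\right)} = - \frac{33730}{8627} + \frac{46649}{\left(-7 + 11\right) \left(-1\right) \left(-39\right)} = - \frac{33730}{8627} + \frac{46649}{4 \left(-1\right) \left(-39\right)} = - \frac{33730}{8627} + \frac{46649}{\left(-4\right) \left(-39\right)} = - \frac{33730}{8627} + \frac{46649}{156} = \frac{397179043}{1345812}$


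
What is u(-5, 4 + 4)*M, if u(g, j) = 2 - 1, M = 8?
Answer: 8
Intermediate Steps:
u(g, j) = 1
u(-5, 4 + 4)*M = 1*8 = 8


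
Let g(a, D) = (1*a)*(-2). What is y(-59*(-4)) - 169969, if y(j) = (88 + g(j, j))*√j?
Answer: -169969 - 768*√59 ≈ -1.7587e+5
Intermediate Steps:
g(a, D) = -2*a (g(a, D) = a*(-2) = -2*a)
y(j) = √j*(88 - 2*j) (y(j) = (88 - 2*j)*√j = √j*(88 - 2*j))
y(-59*(-4)) - 169969 = 2*√(-59*(-4))*(44 - (-59)*(-4)) - 169969 = 2*√236*(44 - 1*236) - 169969 = 2*(2*√59)*(44 - 236) - 169969 = 2*(2*√59)*(-192) - 169969 = -768*√59 - 169969 = -169969 - 768*√59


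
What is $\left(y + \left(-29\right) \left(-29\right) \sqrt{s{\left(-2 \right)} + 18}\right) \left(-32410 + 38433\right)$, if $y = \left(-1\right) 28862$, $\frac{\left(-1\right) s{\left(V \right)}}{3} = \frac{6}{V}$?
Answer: $-173835826 + 15196029 \sqrt{3} \approx -1.4752 \cdot 10^{8}$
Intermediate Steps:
$s{\left(V \right)} = - \frac{18}{V}$ ($s{\left(V \right)} = - 3 \frac{6}{V} = - \frac{18}{V}$)
$y = -28862$
$\left(y + \left(-29\right) \left(-29\right) \sqrt{s{\left(-2 \right)} + 18}\right) \left(-32410 + 38433\right) = \left(-28862 + \left(-29\right) \left(-29\right) \sqrt{- \frac{18}{-2} + 18}\right) \left(-32410 + 38433\right) = \left(-28862 + 841 \sqrt{\left(-18\right) \left(- \frac{1}{2}\right) + 18}\right) 6023 = \left(-28862 + 841 \sqrt{9 + 18}\right) 6023 = \left(-28862 + 841 \sqrt{27}\right) 6023 = \left(-28862 + 841 \cdot 3 \sqrt{3}\right) 6023 = \left(-28862 + 2523 \sqrt{3}\right) 6023 = -173835826 + 15196029 \sqrt{3}$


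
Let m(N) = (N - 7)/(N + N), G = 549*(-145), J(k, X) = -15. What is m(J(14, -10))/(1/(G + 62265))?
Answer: -12716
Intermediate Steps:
G = -79605
m(N) = (-7 + N)/(2*N) (m(N) = (-7 + N)/((2*N)) = (-7 + N)*(1/(2*N)) = (-7 + N)/(2*N))
m(J(14, -10))/(1/(G + 62265)) = ((½)*(-7 - 15)/(-15))/(1/(-79605 + 62265)) = ((½)*(-1/15)*(-22))/(1/(-17340)) = 11/(15*(-1/17340)) = (11/15)*(-17340) = -12716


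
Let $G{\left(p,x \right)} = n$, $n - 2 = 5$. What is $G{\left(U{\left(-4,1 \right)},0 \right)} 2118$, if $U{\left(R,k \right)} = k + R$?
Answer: $14826$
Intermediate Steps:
$n = 7$ ($n = 2 + 5 = 7$)
$U{\left(R,k \right)} = R + k$
$G{\left(p,x \right)} = 7$
$G{\left(U{\left(-4,1 \right)},0 \right)} 2118 = 7 \cdot 2118 = 14826$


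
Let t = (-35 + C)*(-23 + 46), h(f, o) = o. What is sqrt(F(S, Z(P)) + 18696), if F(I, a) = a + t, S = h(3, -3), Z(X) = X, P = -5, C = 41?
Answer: sqrt(18829) ≈ 137.22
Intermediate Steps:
t = 138 (t = (-35 + 41)*(-23 + 46) = 6*23 = 138)
S = -3
F(I, a) = 138 + a (F(I, a) = a + 138 = 138 + a)
sqrt(F(S, Z(P)) + 18696) = sqrt((138 - 5) + 18696) = sqrt(133 + 18696) = sqrt(18829)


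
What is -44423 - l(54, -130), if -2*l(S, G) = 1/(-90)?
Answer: -7996141/180 ≈ -44423.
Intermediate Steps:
l(S, G) = 1/180 (l(S, G) = -½/(-90) = -½*(-1/90) = 1/180)
-44423 - l(54, -130) = -44423 - 1*1/180 = -44423 - 1/180 = -7996141/180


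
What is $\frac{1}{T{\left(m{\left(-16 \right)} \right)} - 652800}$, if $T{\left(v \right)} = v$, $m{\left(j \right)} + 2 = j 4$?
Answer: $- \frac{1}{652866} \approx -1.5317 \cdot 10^{-6}$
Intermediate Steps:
$m{\left(j \right)} = -2 + 4 j$ ($m{\left(j \right)} = -2 + j 4 = -2 + 4 j$)
$\frac{1}{T{\left(m{\left(-16 \right)} \right)} - 652800} = \frac{1}{\left(-2 + 4 \left(-16\right)\right) - 652800} = \frac{1}{\left(-2 - 64\right) - 652800} = \frac{1}{-66 - 652800} = \frac{1}{-652866} = - \frac{1}{652866}$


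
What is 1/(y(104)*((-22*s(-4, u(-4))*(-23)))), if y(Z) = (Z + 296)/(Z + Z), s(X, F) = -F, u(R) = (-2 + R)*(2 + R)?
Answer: -13/151800 ≈ -8.5639e-5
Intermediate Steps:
y(Z) = (296 + Z)/(2*Z) (y(Z) = (296 + Z)/((2*Z)) = (296 + Z)*(1/(2*Z)) = (296 + Z)/(2*Z))
1/(y(104)*((-22*s(-4, u(-4))*(-23)))) = 1/((((½)*(296 + 104)/104))*((-(-22)*(-4 + (-4)²)*(-23)))) = 1/((((½)*(1/104)*400))*((-(-22)*(-4 + 16)*(-23)))) = 1/((25/13)*((-(-22)*12*(-23)))) = 13/(25*((-22*(-12)*(-23)))) = 13/(25*((264*(-23)))) = (13/25)/(-6072) = (13/25)*(-1/6072) = -13/151800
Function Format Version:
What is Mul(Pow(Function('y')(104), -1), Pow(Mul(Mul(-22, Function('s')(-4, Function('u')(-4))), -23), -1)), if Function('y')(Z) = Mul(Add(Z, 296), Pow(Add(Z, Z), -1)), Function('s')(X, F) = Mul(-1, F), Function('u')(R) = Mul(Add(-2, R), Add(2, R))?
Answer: Rational(-13, 151800) ≈ -8.5639e-5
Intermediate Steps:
Function('y')(Z) = Mul(Rational(1, 2), Pow(Z, -1), Add(296, Z)) (Function('y')(Z) = Mul(Add(296, Z), Pow(Mul(2, Z), -1)) = Mul(Add(296, Z), Mul(Rational(1, 2), Pow(Z, -1))) = Mul(Rational(1, 2), Pow(Z, -1), Add(296, Z)))
Mul(Pow(Function('y')(104), -1), Pow(Mul(Mul(-22, Function('s')(-4, Function('u')(-4))), -23), -1)) = Mul(Pow(Mul(Rational(1, 2), Pow(104, -1), Add(296, 104)), -1), Pow(Mul(Mul(-22, Mul(-1, Add(-4, Pow(-4, 2)))), -23), -1)) = Mul(Pow(Mul(Rational(1, 2), Rational(1, 104), 400), -1), Pow(Mul(Mul(-22, Mul(-1, Add(-4, 16))), -23), -1)) = Mul(Pow(Rational(25, 13), -1), Pow(Mul(Mul(-22, Mul(-1, 12)), -23), -1)) = Mul(Rational(13, 25), Pow(Mul(Mul(-22, -12), -23), -1)) = Mul(Rational(13, 25), Pow(Mul(264, -23), -1)) = Mul(Rational(13, 25), Pow(-6072, -1)) = Mul(Rational(13, 25), Rational(-1, 6072)) = Rational(-13, 151800)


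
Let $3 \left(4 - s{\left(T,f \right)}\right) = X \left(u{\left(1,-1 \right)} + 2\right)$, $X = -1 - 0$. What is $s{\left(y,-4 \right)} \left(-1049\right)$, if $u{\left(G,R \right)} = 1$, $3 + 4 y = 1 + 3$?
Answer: $-5245$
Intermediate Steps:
$y = \frac{1}{4}$ ($y = - \frac{3}{4} + \frac{1 + 3}{4} = - \frac{3}{4} + \frac{1}{4} \cdot 4 = - \frac{3}{4} + 1 = \frac{1}{4} \approx 0.25$)
$X = -1$ ($X = -1 + 0 = -1$)
$s{\left(T,f \right)} = 5$ ($s{\left(T,f \right)} = 4 - \frac{\left(-1\right) \left(1 + 2\right)}{3} = 4 - \frac{\left(-1\right) 3}{3} = 4 - -1 = 4 + 1 = 5$)
$s{\left(y,-4 \right)} \left(-1049\right) = 5 \left(-1049\right) = -5245$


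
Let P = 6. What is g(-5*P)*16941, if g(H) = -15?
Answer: -254115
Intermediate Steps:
g(-5*P)*16941 = -15*16941 = -254115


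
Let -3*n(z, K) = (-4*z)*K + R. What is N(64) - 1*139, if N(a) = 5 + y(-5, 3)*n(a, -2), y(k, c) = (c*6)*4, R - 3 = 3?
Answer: -12566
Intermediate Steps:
R = 6 (R = 3 + 3 = 6)
y(k, c) = 24*c (y(k, c) = (6*c)*4 = 24*c)
n(z, K) = -2 + 4*K*z/3 (n(z, K) = -((-4*z)*K + 6)/3 = -(-4*K*z + 6)/3 = -(6 - 4*K*z)/3 = -2 + 4*K*z/3)
N(a) = -139 - 192*a (N(a) = 5 + (24*3)*(-2 + (4/3)*(-2)*a) = 5 + 72*(-2 - 8*a/3) = 5 + (-144 - 192*a) = -139 - 192*a)
N(64) - 1*139 = (-139 - 192*64) - 1*139 = (-139 - 12288) - 139 = -12427 - 139 = -12566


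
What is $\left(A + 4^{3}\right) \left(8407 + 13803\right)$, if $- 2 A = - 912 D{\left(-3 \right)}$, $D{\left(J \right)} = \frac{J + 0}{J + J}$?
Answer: $6485320$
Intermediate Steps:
$D{\left(J \right)} = \frac{1}{2}$ ($D{\left(J \right)} = \frac{J}{2 J} = J \frac{1}{2 J} = \frac{1}{2}$)
$A = 228$ ($A = - \frac{\left(-912\right) \frac{1}{2}}{2} = \left(- \frac{1}{2}\right) \left(-456\right) = 228$)
$\left(A + 4^{3}\right) \left(8407 + 13803\right) = \left(228 + 4^{3}\right) \left(8407 + 13803\right) = \left(228 + 64\right) 22210 = 292 \cdot 22210 = 6485320$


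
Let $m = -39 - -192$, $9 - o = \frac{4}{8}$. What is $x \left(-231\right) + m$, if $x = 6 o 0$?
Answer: $153$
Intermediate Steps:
$o = \frac{17}{2}$ ($o = 9 - \frac{4}{8} = 9 - 4 \cdot \frac{1}{8} = 9 - \frac{1}{2} = \frac{17}{2} \approx 8.5$)
$x = 0$ ($x = 6 \cdot \frac{17}{2} \cdot 0 = 51 \cdot 0 = 0$)
$m = 153$ ($m = -39 + 192 = 153$)
$x \left(-231\right) + m = 0 \left(-231\right) + 153 = 0 + 153 = 153$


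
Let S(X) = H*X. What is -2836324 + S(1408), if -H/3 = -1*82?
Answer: -2489956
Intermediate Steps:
H = 246 (H = -(-3)*82 = -3*(-82) = 246)
S(X) = 246*X
-2836324 + S(1408) = -2836324 + 246*1408 = -2836324 + 346368 = -2489956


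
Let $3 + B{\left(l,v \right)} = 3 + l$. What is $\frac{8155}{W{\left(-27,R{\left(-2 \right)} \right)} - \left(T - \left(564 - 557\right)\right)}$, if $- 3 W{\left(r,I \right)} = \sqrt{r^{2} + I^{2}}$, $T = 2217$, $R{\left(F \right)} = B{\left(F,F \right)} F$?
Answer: $- \frac{32440590}{8791231} + \frac{4893 \sqrt{745}}{8791231} \approx -3.6749$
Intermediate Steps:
$B{\left(l,v \right)} = l$ ($B{\left(l,v \right)} = -3 + \left(3 + l\right) = l$)
$R{\left(F \right)} = F^{2}$ ($R{\left(F \right)} = F F = F^{2}$)
$W{\left(r,I \right)} = - \frac{\sqrt{I^{2} + r^{2}}}{3}$ ($W{\left(r,I \right)} = - \frac{\sqrt{r^{2} + I^{2}}}{3} = - \frac{\sqrt{I^{2} + r^{2}}}{3}$)
$\frac{8155}{W{\left(-27,R{\left(-2 \right)} \right)} - \left(T - \left(564 - 557\right)\right)} = \frac{8155}{- \frac{\sqrt{\left(\left(-2\right)^{2}\right)^{2} + \left(-27\right)^{2}}}{3} - \left(2217 - \left(564 - 557\right)\right)} = \frac{8155}{- \frac{\sqrt{4^{2} + 729}}{3} - \left(2217 - 7\right)} = \frac{8155}{- \frac{\sqrt{16 + 729}}{3} - \left(2217 - 7\right)} = \frac{8155}{- \frac{\sqrt{745}}{3} - 2210} = \frac{8155}{-2210 - \frac{\sqrt{745}}{3}}$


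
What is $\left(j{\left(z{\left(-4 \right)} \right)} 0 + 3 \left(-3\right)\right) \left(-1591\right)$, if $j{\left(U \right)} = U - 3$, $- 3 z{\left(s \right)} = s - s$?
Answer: $14319$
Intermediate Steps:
$z{\left(s \right)} = 0$ ($z{\left(s \right)} = - \frac{s - s}{3} = \left(- \frac{1}{3}\right) 0 = 0$)
$j{\left(U \right)} = -3 + U$
$\left(j{\left(z{\left(-4 \right)} \right)} 0 + 3 \left(-3\right)\right) \left(-1591\right) = \left(\left(-3 + 0\right) 0 + 3 \left(-3\right)\right) \left(-1591\right) = \left(\left(-3\right) 0 - 9\right) \left(-1591\right) = \left(0 - 9\right) \left(-1591\right) = \left(-9\right) \left(-1591\right) = 14319$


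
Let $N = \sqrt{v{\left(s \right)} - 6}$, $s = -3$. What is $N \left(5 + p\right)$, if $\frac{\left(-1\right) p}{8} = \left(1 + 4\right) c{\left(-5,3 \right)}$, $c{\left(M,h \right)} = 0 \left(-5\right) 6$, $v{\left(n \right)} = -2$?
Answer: $10 i \sqrt{2} \approx 14.142 i$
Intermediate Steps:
$c{\left(M,h \right)} = 0$ ($c{\left(M,h \right)} = 0 \cdot 6 = 0$)
$N = 2 i \sqrt{2}$ ($N = \sqrt{-2 - 6} = \sqrt{-8} = 2 i \sqrt{2} \approx 2.8284 i$)
$p = 0$ ($p = - 8 \left(1 + 4\right) 0 = - 8 \cdot 5 \cdot 0 = \left(-8\right) 0 = 0$)
$N \left(5 + p\right) = 2 i \sqrt{2} \left(5 + 0\right) = 2 i \sqrt{2} \cdot 5 = 10 i \sqrt{2}$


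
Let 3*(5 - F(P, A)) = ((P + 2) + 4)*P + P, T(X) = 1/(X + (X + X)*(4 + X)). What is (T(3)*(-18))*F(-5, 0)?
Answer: -10/3 ≈ -3.3333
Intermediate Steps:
T(X) = 1/(X + 2*X*(4 + X)) (T(X) = 1/(X + (2*X)*(4 + X)) = 1/(X + 2*X*(4 + X)))
F(P, A) = 5 - P/3 - P*(6 + P)/3 (F(P, A) = 5 - (((P + 2) + 4)*P + P)/3 = 5 - (((2 + P) + 4)*P + P)/3 = 5 - ((6 + P)*P + P)/3 = 5 - (P*(6 + P) + P)/3 = 5 - (P + P*(6 + P))/3 = 5 + (-P/3 - P*(6 + P)/3) = 5 - P/3 - P*(6 + P)/3)
(T(3)*(-18))*F(-5, 0) = ((1/(3*(9 + 2*3)))*(-18))*(5 - 7/3*(-5) - ⅓*(-5)²) = ((1/(3*(9 + 6)))*(-18))*(5 + 35/3 - ⅓*25) = (((⅓)/15)*(-18))*(5 + 35/3 - 25/3) = (((⅓)*(1/15))*(-18))*(25/3) = ((1/45)*(-18))*(25/3) = -⅖*25/3 = -10/3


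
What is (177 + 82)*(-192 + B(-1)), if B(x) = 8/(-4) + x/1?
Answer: -50505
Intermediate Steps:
B(x) = -2 + x (B(x) = 8*(-¼) + x*1 = -2 + x)
(177 + 82)*(-192 + B(-1)) = (177 + 82)*(-192 + (-2 - 1)) = 259*(-192 - 3) = 259*(-195) = -50505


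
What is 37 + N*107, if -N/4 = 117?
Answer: -50039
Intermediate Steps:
N = -468 (N = -4*117 = -468)
37 + N*107 = 37 - 468*107 = 37 - 50076 = -50039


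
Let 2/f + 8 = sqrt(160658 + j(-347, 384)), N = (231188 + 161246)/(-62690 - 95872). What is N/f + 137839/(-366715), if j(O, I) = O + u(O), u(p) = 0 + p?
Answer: 276894854861/29073531915 - 196217*sqrt(39991)/79281 ≈ -485.41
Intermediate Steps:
N = -196217/79281 (N = 392434/(-158562) = 392434*(-1/158562) = -196217/79281 ≈ -2.4750)
u(p) = p
j(O, I) = 2*O (j(O, I) = O + O = 2*O)
f = 2/(-8 + 2*sqrt(39991)) (f = 2/(-8 + sqrt(160658 + 2*(-347))) = 2/(-8 + sqrt(160658 - 694)) = 2/(-8 + sqrt(159964)) = 2/(-8 + 2*sqrt(39991)) ≈ 0.0051026)
N/f + 137839/(-366715) = -196217/(79281*(4/39975 + sqrt(39991)/39975)) + 137839/(-366715) = -196217/(79281*(4/39975 + sqrt(39991)/39975)) + 137839*(-1/366715) = -196217/(79281*(4/39975 + sqrt(39991)/39975)) - 137839/366715 = -137839/366715 - 196217/(79281*(4/39975 + sqrt(39991)/39975))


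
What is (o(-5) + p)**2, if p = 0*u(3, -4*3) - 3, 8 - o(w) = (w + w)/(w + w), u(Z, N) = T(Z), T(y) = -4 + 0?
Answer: 16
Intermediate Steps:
T(y) = -4
u(Z, N) = -4
o(w) = 7 (o(w) = 8 - (w + w)/(w + w) = 8 - 2*w/(2*w) = 8 - 2*w*1/(2*w) = 8 - 1*1 = 8 - 1 = 7)
p = -3 (p = 0*(-4) - 3 = 0 - 3 = -3)
(o(-5) + p)**2 = (7 - 3)**2 = 4**2 = 16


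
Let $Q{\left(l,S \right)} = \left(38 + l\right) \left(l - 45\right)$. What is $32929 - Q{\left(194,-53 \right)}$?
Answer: $-1639$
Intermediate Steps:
$Q{\left(l,S \right)} = \left(-45 + l\right) \left(38 + l\right)$ ($Q{\left(l,S \right)} = \left(38 + l\right) \left(-45 + l\right) = \left(-45 + l\right) \left(38 + l\right)$)
$32929 - Q{\left(194,-53 \right)} = 32929 - \left(-1710 + 194^{2} - 1358\right) = 32929 - \left(-1710 + 37636 - 1358\right) = 32929 - 34568 = -1639$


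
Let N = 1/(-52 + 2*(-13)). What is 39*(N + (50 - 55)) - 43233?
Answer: -86857/2 ≈ -43429.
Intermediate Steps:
N = -1/78 (N = 1/(-52 - 26) = 1/(-78) = -1/78 ≈ -0.012821)
39*(N + (50 - 55)) - 43233 = 39*(-1/78 + (50 - 55)) - 43233 = 39*(-1/78 - 5) - 43233 = 39*(-391/78) - 43233 = -391/2 - 43233 = -86857/2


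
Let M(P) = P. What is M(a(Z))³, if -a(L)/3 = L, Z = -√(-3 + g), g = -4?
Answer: -189*I*√7 ≈ -500.05*I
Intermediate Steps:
Z = -I*√7 (Z = -√(-3 - 4) = -√(-7) = -I*√7 ≈ -2.6458*I)
a(L) = -3*L
M(a(Z))³ = (-(-3)*I*√7)³ = (3*I*√7)³ = -189*I*√7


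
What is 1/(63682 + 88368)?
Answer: 1/152050 ≈ 6.5768e-6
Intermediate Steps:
1/(63682 + 88368) = 1/152050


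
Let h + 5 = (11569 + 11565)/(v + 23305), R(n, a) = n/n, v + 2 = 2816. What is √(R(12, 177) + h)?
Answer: 3*I*√236063522/26119 ≈ 1.7647*I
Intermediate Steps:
v = 2814 (v = -2 + 2816 = 2814)
R(n, a) = 1
h = -107461/26119 (h = -5 + (11569 + 11565)/(2814 + 23305) = -5 + 23134/26119 = -107461/26119 ≈ -4.1143)
√(R(12, 177) + h) = √(1 - 107461/26119) = √(-81342/26119) = 3*I*√236063522/26119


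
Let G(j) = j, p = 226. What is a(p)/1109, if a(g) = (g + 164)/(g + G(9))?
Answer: 78/52123 ≈ 0.0014965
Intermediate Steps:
a(g) = (164 + g)/(9 + g) (a(g) = (g + 164)/(g + 9) = (164 + g)/(9 + g))
a(p)/1109 = ((164 + 226)/(9 + 226))/1109 = (390/235)*(1/1109) = ((1/235)*390)*(1/1109) = (78/47)*(1/1109) = 78/52123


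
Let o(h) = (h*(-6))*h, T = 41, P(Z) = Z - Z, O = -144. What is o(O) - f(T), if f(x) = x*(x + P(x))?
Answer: -126097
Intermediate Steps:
P(Z) = 0
o(h) = -6*h**2 (o(h) = (-6*h)*h = -6*h**2)
f(x) = x**2 (f(x) = x*(x + 0) = x*x = x**2)
o(O) - f(T) = -6*(-144)**2 - 1*41**2 = -6*20736 - 1*1681 = -124416 - 1681 = -126097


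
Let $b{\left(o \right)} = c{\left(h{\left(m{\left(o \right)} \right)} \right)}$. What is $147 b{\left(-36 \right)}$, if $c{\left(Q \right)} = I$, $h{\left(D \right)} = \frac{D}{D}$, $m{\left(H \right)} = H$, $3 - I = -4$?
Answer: $1029$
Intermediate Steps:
$I = 7$ ($I = 3 - -4 = 3 + 4 = 7$)
$h{\left(D \right)} = 1$
$c{\left(Q \right)} = 7$
$b{\left(o \right)} = 7$
$147 b{\left(-36 \right)} = 147 \cdot 7 = 1029$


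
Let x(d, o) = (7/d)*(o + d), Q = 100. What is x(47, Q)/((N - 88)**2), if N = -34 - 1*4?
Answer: 7/5076 ≈ 0.0013790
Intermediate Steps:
N = -38 (N = -34 - 4 = -38)
x(d, o) = 7*(d + o)/d (x(d, o) = (7/d)*(d + o) = 7*(d + o)/d)
x(47, Q)/((N - 88)**2) = (7 + 7*100/47)/((-38 - 88)**2) = (7 + 7*100*(1/47))/((-126)**2) = (7 + 700/47)/15876 = (1029/47)*(1/15876) = 7/5076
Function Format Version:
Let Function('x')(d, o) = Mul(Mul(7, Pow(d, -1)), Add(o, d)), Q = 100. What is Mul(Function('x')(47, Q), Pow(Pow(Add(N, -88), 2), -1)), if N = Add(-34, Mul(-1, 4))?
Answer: Rational(7, 5076) ≈ 0.0013790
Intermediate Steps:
N = -38 (N = Add(-34, -4) = -38)
Function('x')(d, o) = Mul(7, Pow(d, -1), Add(d, o)) (Function('x')(d, o) = Mul(Mul(7, Pow(d, -1)), Add(d, o)) = Mul(7, Pow(d, -1), Add(d, o)))
Mul(Function('x')(47, Q), Pow(Pow(Add(N, -88), 2), -1)) = Mul(Add(7, Mul(7, 100, Pow(47, -1))), Pow(Pow(Add(-38, -88), 2), -1)) = Mul(Add(7, Mul(7, 100, Rational(1, 47))), Pow(Pow(-126, 2), -1)) = Mul(Add(7, Rational(700, 47)), Pow(15876, -1)) = Mul(Rational(1029, 47), Rational(1, 15876)) = Rational(7, 5076)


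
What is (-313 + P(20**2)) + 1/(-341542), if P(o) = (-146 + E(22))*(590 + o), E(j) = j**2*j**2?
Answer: 79158706741153/341542 ≈ 2.3177e+8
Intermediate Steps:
E(j) = j**4
P(o) = 138124900 + 234110*o (P(o) = (-146 + 22**4)*(590 + o) = (-146 + 234256)*(590 + o) = 234110*(590 + o) = 138124900 + 234110*o)
(-313 + P(20**2)) + 1/(-341542) = (-313 + (138124900 + 234110*20**2)) + 1/(-341542) = (-313 + (138124900 + 234110*400)) - 1/341542 = (-313 + (138124900 + 93644000)) - 1/341542 = (-313 + 231768900) - 1/341542 = 231768587 - 1/341542 = 79158706741153/341542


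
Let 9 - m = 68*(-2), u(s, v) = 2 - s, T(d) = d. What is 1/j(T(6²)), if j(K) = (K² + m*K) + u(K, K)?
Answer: 1/6482 ≈ 0.00015427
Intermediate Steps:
m = 145 (m = 9 - 68*(-2) = 9 - 1*(-136) = 9 + 136 = 145)
j(K) = 2 + K² + 144*K (j(K) = (K² + 145*K) + (2 - K) = 2 + K² + 144*K)
1/j(T(6²)) = 1/(2 + (6²)² + 144*6²) = 1/(2 + 36² + 144*36) = 1/(2 + 1296 + 5184) = 1/6482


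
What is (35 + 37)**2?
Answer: 5184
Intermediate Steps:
(35 + 37)**2 = 72**2 = 5184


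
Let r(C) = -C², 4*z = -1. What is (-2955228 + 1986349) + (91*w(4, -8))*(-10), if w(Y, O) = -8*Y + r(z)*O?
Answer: -940214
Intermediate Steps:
z = -¼ (z = (¼)*(-1) = -¼ ≈ -0.25000)
w(Y, O) = -8*Y - O/16 (w(Y, O) = -8*Y + (-(-¼)²)*O = -8*Y + (-1*1/16)*O = -8*Y - O/16)
(-2955228 + 1986349) + (91*w(4, -8))*(-10) = (-2955228 + 1986349) + (91*(-8*4 - 1/16*(-8)))*(-10) = -968879 + (91*(-32 + ½))*(-10) = -968879 + (91*(-63/2))*(-10) = -968879 - 5733/2*(-10) = -968879 + 28665 = -940214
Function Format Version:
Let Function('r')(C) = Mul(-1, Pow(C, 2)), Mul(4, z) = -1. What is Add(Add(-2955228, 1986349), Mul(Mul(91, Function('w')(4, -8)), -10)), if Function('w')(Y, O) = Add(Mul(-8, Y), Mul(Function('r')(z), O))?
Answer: -940214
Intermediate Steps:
z = Rational(-1, 4) (z = Mul(Rational(1, 4), -1) = Rational(-1, 4) ≈ -0.25000)
Function('w')(Y, O) = Add(Mul(-8, Y), Mul(Rational(-1, 16), O)) (Function('w')(Y, O) = Add(Mul(-8, Y), Mul(Mul(-1, Pow(Rational(-1, 4), 2)), O)) = Add(Mul(-8, Y), Mul(Mul(-1, Rational(1, 16)), O)) = Add(Mul(-8, Y), Mul(Rational(-1, 16), O)))
Add(Add(-2955228, 1986349), Mul(Mul(91, Function('w')(4, -8)), -10)) = Add(Add(-2955228, 1986349), Mul(Mul(91, Add(Mul(-8, 4), Mul(Rational(-1, 16), -8))), -10)) = Add(-968879, Mul(Mul(91, Add(-32, Rational(1, 2))), -10)) = Add(-968879, Mul(Mul(91, Rational(-63, 2)), -10)) = Add(-968879, Mul(Rational(-5733, 2), -10)) = Add(-968879, 28665) = -940214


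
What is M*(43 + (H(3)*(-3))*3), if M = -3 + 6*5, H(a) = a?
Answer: 432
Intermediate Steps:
M = 27 (M = -3 + 30 = 27)
M*(43 + (H(3)*(-3))*3) = 27*(43 + (3*(-3))*3) = 27*(43 - 9*3) = 27*(43 - 27) = 27*16 = 432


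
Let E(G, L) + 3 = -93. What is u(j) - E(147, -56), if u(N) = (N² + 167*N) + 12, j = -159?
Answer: -1164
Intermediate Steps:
E(G, L) = -96 (E(G, L) = -3 - 93 = -96)
u(N) = 12 + N² + 167*N
u(j) - E(147, -56) = (12 + (-159)² + 167*(-159)) - 1*(-96) = (12 + 25281 - 26553) + 96 = -1260 + 96 = -1164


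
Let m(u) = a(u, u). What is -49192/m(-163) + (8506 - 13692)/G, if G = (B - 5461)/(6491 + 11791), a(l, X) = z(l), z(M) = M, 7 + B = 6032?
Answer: -1285529949/7661 ≈ -1.6780e+5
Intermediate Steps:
B = 6025 (B = -7 + 6032 = 6025)
a(l, X) = l
G = 94/3047 (G = (6025 - 5461)/(6491 + 11791) = 564/18282 = 564*(1/18282) = 94/3047 ≈ 0.030850)
m(u) = u
-49192/m(-163) + (8506 - 13692)/G = -49192/(-163) + (8506 - 13692)/(94/3047) = -49192*(-1/163) - 5186*3047/94 = 49192/163 - 7900871/47 = -1285529949/7661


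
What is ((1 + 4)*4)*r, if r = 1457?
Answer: 29140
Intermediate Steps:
((1 + 4)*4)*r = ((1 + 4)*4)*1457 = (5*4)*1457 = 20*1457 = 29140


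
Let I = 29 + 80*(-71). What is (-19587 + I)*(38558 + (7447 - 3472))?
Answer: -1073447854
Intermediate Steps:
I = -5651 (I = 29 - 5680 = -5651)
(-19587 + I)*(38558 + (7447 - 3472)) = (-19587 - 5651)*(38558 + (7447 - 3472)) = -25238*(38558 + 3975) = -25238*42533 = -1073447854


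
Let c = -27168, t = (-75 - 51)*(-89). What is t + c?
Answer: -15954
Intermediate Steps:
t = 11214 (t = -126*(-89) = 11214)
t + c = 11214 - 27168 = -15954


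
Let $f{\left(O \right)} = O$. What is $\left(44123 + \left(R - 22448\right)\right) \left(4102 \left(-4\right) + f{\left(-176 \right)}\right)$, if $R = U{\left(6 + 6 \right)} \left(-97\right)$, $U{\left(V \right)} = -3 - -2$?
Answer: $-361066848$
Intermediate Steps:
$U{\left(V \right)} = -1$ ($U{\left(V \right)} = -3 + 2 = -1$)
$R = 97$ ($R = \left(-1\right) \left(-97\right) = 97$)
$\left(44123 + \left(R - 22448\right)\right) \left(4102 \left(-4\right) + f{\left(-176 \right)}\right) = \left(44123 + \left(97 - 22448\right)\right) \left(4102 \left(-4\right) - 176\right) = \left(44123 + \left(97 - 22448\right)\right) \left(-16408 - 176\right) = \left(44123 - 22351\right) \left(-16584\right) = 21772 \left(-16584\right) = -361066848$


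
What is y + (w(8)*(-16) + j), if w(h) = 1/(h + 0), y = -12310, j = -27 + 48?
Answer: -12291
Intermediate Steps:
j = 21
w(h) = 1/h
y + (w(8)*(-16) + j) = -12310 + (-16/8 + 21) = -12310 + ((1/8)*(-16) + 21) = -12310 + (-2 + 21) = -12310 + 19 = -12291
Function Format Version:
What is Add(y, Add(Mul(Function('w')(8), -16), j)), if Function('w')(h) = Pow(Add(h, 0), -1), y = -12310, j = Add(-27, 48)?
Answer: -12291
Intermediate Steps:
j = 21
Function('w')(h) = Pow(h, -1)
Add(y, Add(Mul(Function('w')(8), -16), j)) = Add(-12310, Add(Mul(Pow(8, -1), -16), 21)) = Add(-12310, Add(Mul(Rational(1, 8), -16), 21)) = Add(-12310, Add(-2, 21)) = Add(-12310, 19) = -12291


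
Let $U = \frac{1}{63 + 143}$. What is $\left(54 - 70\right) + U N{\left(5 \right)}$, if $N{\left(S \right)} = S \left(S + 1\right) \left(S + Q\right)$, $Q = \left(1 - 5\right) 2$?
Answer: $- \frac{1693}{103} \approx -16.437$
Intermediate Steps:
$Q = -8$ ($Q = \left(-4\right) 2 = -8$)
$N{\left(S \right)} = S \left(1 + S\right) \left(-8 + S\right)$ ($N{\left(S \right)} = S \left(S + 1\right) \left(S - 8\right) = S \left(1 + S\right) \left(-8 + S\right)$)
$U = \frac{1}{206} \approx 0.0048544$
$\left(54 - 70\right) + U N{\left(5 \right)} = \left(54 - 70\right) + \frac{5 \left(-8 + 5^{2} - 35\right)}{206} = -16 + \frac{5 \left(-8 + 25 - 35\right)}{206} = -16 + \frac{5 \left(-18\right)}{206} = -16 + \frac{1}{206} \left(-90\right) = -16 - \frac{45}{103} = - \frac{1693}{103}$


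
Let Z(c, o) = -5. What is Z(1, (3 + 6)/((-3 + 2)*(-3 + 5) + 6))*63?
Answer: -315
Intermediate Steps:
Z(1, (3 + 6)/((-3 + 2)*(-3 + 5) + 6))*63 = -5*63 = -315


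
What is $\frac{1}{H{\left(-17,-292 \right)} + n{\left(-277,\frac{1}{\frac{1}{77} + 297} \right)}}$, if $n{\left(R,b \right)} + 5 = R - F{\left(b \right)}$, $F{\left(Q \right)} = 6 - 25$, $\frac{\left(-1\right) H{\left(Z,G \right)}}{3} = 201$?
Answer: $- \frac{1}{866} \approx -0.0011547$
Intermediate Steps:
$H{\left(Z,G \right)} = -603$ ($H{\left(Z,G \right)} = \left(-3\right) 201 = -603$)
$F{\left(Q \right)} = -19$ ($F{\left(Q \right)} = 6 - 25 = -19$)
$n{\left(R,b \right)} = 14 + R$ ($n{\left(R,b \right)} = -5 + \left(R - -19\right) = -5 + \left(R + 19\right) = -5 + \left(19 + R\right) = 14 + R$)
$\frac{1}{H{\left(-17,-292 \right)} + n{\left(-277,\frac{1}{\frac{1}{77} + 297} \right)}} = \frac{1}{-603 + \left(14 - 277\right)} = \frac{1}{-603 - 263} = \frac{1}{-866} = - \frac{1}{866}$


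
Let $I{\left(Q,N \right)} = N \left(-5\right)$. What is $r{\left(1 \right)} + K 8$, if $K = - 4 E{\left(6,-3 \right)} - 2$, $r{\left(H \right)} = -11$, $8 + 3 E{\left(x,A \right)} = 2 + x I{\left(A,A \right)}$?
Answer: $-923$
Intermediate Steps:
$I{\left(Q,N \right)} = - 5 N$
$E{\left(x,A \right)} = -2 - \frac{5 A x}{3}$ ($E{\left(x,A \right)} = - \frac{8}{3} + \frac{2 + x \left(- 5 A\right)}{3} = - \frac{8}{3} + \frac{2 - 5 A x}{3} = - \frac{8}{3} - \left(- \frac{2}{3} + \frac{5 A x}{3}\right) = -2 - \frac{5 A x}{3}$)
$K = -114$ ($K = - 4 \left(-2 - \left(-5\right) 6\right) - 2 = - 4 \left(-2 + 30\right) - 2 = \left(-4\right) 28 - 2 = -112 - 2 = -114$)
$r{\left(1 \right)} + K 8 = -11 - 912 = -923$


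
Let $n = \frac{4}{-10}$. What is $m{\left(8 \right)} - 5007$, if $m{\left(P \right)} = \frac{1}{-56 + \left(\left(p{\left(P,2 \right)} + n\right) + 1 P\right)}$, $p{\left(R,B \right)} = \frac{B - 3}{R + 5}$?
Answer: $- \frac{15777122}{3151} \approx -5007.0$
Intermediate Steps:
$n = - \frac{2}{5}$ ($n = 4 \left(- \frac{1}{10}\right) = - \frac{2}{5} \approx -0.4$)
$p{\left(R,B \right)} = \frac{-3 + B}{5 + R}$
$m{\left(P \right)} = \frac{1}{- \frac{282}{5} + P - \frac{1}{5 + P}}$ ($m{\left(P \right)} = \frac{1}{-56 - \left(\frac{2}{5} - P - \frac{-3 + 2}{5 + P}\right)} = \frac{1}{-56 - \left(\frac{2}{5} - P - \frac{1}{5 + P} \left(-1\right)\right)} = \frac{1}{-56 - \left(\frac{2}{5} + \frac{1}{5 + P} - P\right)} = \frac{1}{- \frac{282}{5} + P - \frac{1}{5 + P}}$)
$m{\left(8 \right)} - 5007 = \frac{5 \left(5 + 8\right)}{-5 + \left(-282 + 5 \cdot 8\right) \left(5 + 8\right)} - 5007 = 5 \frac{1}{-5 + \left(-282 + 40\right) 13} \cdot 13 - 5007 = 5 \frac{1}{-5 - 3146} \cdot 13 - 5007 = 5 \frac{1}{-3151} \cdot 13 - 5007 = 5 \left(- \frac{1}{3151}\right) 13 - 5007 = - \frac{65}{3151} - 5007 = - \frac{15777122}{3151}$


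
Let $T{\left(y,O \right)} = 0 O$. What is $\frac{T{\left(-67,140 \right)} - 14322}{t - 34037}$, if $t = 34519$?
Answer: $- \frac{7161}{241} \approx -29.714$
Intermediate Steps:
$T{\left(y,O \right)} = 0$
$\frac{T{\left(-67,140 \right)} - 14322}{t - 34037} = \frac{0 - 14322}{34519 - 34037} = - \frac{14322}{482} = \left(-14322\right) \frac{1}{482} = - \frac{7161}{241}$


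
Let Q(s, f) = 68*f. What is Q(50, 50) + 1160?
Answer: 4560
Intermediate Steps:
Q(50, 50) + 1160 = 68*50 + 1160 = 3400 + 1160 = 4560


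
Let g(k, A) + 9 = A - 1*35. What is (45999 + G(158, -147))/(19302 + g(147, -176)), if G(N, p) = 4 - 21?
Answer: 22991/9541 ≈ 2.4097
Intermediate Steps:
g(k, A) = -44 + A (g(k, A) = -9 + (A - 1*35) = -9 + (A - 35) = -9 + (-35 + A) = -44 + A)
G(N, p) = -17
(45999 + G(158, -147))/(19302 + g(147, -176)) = (45999 - 17)/(19302 + (-44 - 176)) = 45982/(19302 - 220) = 45982/19082 = 45982*(1/19082) = 22991/9541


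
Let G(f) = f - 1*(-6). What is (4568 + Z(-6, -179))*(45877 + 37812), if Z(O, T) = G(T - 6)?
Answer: 367311021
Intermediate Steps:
G(f) = 6 + f (G(f) = f + 6 = 6 + f)
Z(O, T) = T (Z(O, T) = 6 + (T - 6) = 6 + (-6 + T) = T)
(4568 + Z(-6, -179))*(45877 + 37812) = (4568 - 179)*(45877 + 37812) = 4389*83689 = 367311021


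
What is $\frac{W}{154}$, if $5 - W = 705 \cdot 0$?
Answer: $\frac{5}{154} \approx 0.032468$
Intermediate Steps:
$W = 5$ ($W = 5 - 705 \cdot 0 = 5 - 0 = 5 + 0 = 5$)
$\frac{W}{154} = \frac{1}{154} \cdot 5 = \frac{5}{154}$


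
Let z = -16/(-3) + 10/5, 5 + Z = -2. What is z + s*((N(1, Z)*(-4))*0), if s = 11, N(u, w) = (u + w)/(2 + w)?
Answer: 22/3 ≈ 7.3333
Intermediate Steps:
Z = -7 (Z = -5 - 2 = -7)
N(u, w) = (u + w)/(2 + w)
z = 22/3 (z = -16*(-⅓) + 10*(⅕) = 16/3 + 2 = 22/3 ≈ 7.3333)
z + s*((N(1, Z)*(-4))*0) = 22/3 + 11*((((1 - 7)/(2 - 7))*(-4))*0) = 22/3 + 11*(((-6/(-5))*(-4))*0) = 22/3 + 11*((-⅕*(-6)*(-4))*0) = 22/3 + 11*(((6/5)*(-4))*0) = 22/3 + 11*(-24/5*0) = 22/3 + 11*0 = 22/3 + 0 = 22/3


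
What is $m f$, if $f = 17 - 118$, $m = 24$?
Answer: $-2424$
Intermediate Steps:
$f = -101$
$m f = 24 \left(-101\right) = -2424$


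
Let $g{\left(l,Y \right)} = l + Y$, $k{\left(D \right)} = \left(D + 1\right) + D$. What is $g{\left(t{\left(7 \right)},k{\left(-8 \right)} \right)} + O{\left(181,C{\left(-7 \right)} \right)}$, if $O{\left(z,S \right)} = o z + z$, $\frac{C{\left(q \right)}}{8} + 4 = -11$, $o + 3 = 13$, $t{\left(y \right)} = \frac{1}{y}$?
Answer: $\frac{13833}{7} \approx 1976.1$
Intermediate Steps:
$k{\left(D \right)} = 1 + 2 D$ ($k{\left(D \right)} = \left(1 + D\right) + D = 1 + 2 D$)
$o = 10$ ($o = -3 + 13 = 10$)
$g{\left(l,Y \right)} = Y + l$
$C{\left(q \right)} = -120$ ($C{\left(q \right)} = -32 + 8 \left(-11\right) = -32 - 88 = -120$)
$O{\left(z,S \right)} = 11 z$ ($O{\left(z,S \right)} = 10 z + z = 11 z$)
$g{\left(t{\left(7 \right)},k{\left(-8 \right)} \right)} + O{\left(181,C{\left(-7 \right)} \right)} = \left(\left(1 + 2 \left(-8\right)\right) + \frac{1}{7}\right) + 11 \cdot 181 = \left(\left(1 - 16\right) + \frac{1}{7}\right) + 1991 = \left(-15 + \frac{1}{7}\right) + 1991 = - \frac{104}{7} + 1991 = \frac{13833}{7}$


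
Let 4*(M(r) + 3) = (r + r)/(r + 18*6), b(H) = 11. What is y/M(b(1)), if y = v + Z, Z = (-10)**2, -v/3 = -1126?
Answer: -22372/19 ≈ -1177.5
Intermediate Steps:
v = 3378 (v = -3*(-1126) = 3378)
M(r) = -3 + r/(2*(108 + r)) (M(r) = -3 + ((r + r)/(r + 18*6))/4 = -3 + ((2*r)/(r + 108))/4 = -3 + ((2*r)/(108 + r))/4 = -3 + (2*r/(108 + r))/4 = -3 + r/(2*(108 + r)))
Z = 100
y = 3478 (y = 3378 + 100 = 3478)
y/M(b(1)) = 3478/(((-648 - 5*11)/(2*(108 + 11)))) = 3478/(((1/2)*(-648 - 55)/119)) = 3478/(((1/2)*(1/119)*(-703))) = 3478/(-703/238) = 3478*(-238/703) = -22372/19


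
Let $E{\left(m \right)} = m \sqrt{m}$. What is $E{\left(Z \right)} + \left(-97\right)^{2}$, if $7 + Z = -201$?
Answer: $9409 - 832 i \sqrt{13} \approx 9409.0 - 2999.8 i$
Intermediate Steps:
$Z = -208$ ($Z = -7 - 201 = -208$)
$E{\left(m \right)} = m^{\frac{3}{2}}$
$E{\left(Z \right)} + \left(-97\right)^{2} = \left(-208\right)^{\frac{3}{2}} + \left(-97\right)^{2} = - 832 i \sqrt{13} + 9409 = 9409 - 832 i \sqrt{13}$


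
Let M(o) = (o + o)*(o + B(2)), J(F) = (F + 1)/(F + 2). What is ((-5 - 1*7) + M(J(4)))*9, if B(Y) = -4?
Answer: -311/2 ≈ -155.50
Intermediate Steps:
J(F) = (1 + F)/(2 + F)
M(o) = 2*o*(-4 + o) (M(o) = (o + o)*(o - 4) = (2*o)*(-4 + o) = 2*o*(-4 + o))
((-5 - 1*7) + M(J(4)))*9 = ((-5 - 1*7) + 2*((1 + 4)/(2 + 4))*(-4 + (1 + 4)/(2 + 4)))*9 = ((-5 - 7) + 2*(5/6)*(-4 + 5/6))*9 = (-12 + 2*((1/6)*5)*(-4 + (1/6)*5))*9 = (-12 + 2*(5/6)*(-4 + 5/6))*9 = (-12 + 2*(5/6)*(-19/6))*9 = (-12 - 95/18)*9 = -311/18*9 = -311/2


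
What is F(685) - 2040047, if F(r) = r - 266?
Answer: -2039628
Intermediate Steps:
F(r) = -266 + r
F(685) - 2040047 = (-266 + 685) - 2040047 = 419 - 2040047 = -2039628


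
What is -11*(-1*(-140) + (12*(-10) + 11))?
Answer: -341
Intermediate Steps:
-11*(-1*(-140) + (12*(-10) + 11)) = -11*(140 + (-120 + 11)) = -11*(140 - 109) = -11*31 = -341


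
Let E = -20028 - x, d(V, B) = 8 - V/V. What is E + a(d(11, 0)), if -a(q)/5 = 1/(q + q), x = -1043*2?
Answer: -251193/14 ≈ -17942.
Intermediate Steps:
x = -2086
d(V, B) = 7 (d(V, B) = 8 - 1*1 = 8 - 1 = 7)
a(q) = -5/(2*q) (a(q) = -5/(q + q) = -5*1/(2*q) = -5/(2*q))
E = -17942 (E = -20028 - 1*(-2086) = -20028 + 2086 = -17942)
E + a(d(11, 0)) = -17942 - 5/2/7 = -17942 - 5/2*⅐ = -17942 - 5/14 = -251193/14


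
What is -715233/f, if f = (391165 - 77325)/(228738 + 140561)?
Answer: -264134831667/313840 ≈ -8.4162e+5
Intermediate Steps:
f = 313840/369299 ≈ 0.84983
-715233/f = -715233/313840/369299 = -715233*369299/313840 = -264134831667/313840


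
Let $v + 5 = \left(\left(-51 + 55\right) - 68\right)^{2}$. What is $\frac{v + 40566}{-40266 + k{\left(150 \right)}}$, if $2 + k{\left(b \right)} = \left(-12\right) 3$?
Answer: $- \frac{44657}{40304} \approx -1.108$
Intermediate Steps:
$v = 4091$ ($v = -5 + \left(\left(-51 + 55\right) - 68\right)^{2} = -5 + \left(4 - 68\right)^{2} = -5 + \left(-64\right)^{2} = -5 + 4096 = 4091$)
$k{\left(b \right)} = -38$ ($k{\left(b \right)} = -2 - 36 = -38$)
$\frac{v + 40566}{-40266 + k{\left(150 \right)}} = \frac{4091 + 40566}{-40266 - 38} = \frac{44657}{-40304} = 44657 \left(- \frac{1}{40304}\right) = - \frac{44657}{40304}$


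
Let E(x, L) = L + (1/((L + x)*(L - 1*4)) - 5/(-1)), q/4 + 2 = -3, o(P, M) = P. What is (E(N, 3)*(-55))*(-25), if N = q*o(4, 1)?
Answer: 77125/7 ≈ 11018.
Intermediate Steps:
q = -20 (q = -8 + 4*(-3) = -8 - 12 = -20)
N = -80 (N = -20*4 = -80)
E(x, L) = 5 + L + 1/((-4 + L)*(L + x)) (E(x, L) = L + (1/((L + x)*(L - 4)) - 5*(-1)) = L + (1/((L + x)*(-4 + L)) + 5) = L + (1/((-4 + L)*(L + x)) + 5) = L + (5 + 1/((-4 + L)*(L + x))) = 5 + L + 1/((-4 + L)*(L + x)))
(E(N, 3)*(-55))*(-25) = (((1 + 3² + 3³ - 20*3 - 20*(-80) + 3*(-80) - 80*3²)/(3² - 4*3 - 4*(-80) + 3*(-80)))*(-55))*(-25) = (((1 + 9 + 27 - 60 + 1600 - 240 - 80*9)/(9 - 12 + 320 - 240))*(-55))*(-25) = (((1 + 9 + 27 - 60 + 1600 - 240 - 720)/77)*(-55))*(-25) = (((1/77)*617)*(-55))*(-25) = ((617/77)*(-55))*(-25) = -3085/7*(-25) = 77125/7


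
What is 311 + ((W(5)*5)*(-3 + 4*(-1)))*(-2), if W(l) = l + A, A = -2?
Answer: 521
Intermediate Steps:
W(l) = -2 + l (W(l) = l - 2 = -2 + l)
311 + ((W(5)*5)*(-3 + 4*(-1)))*(-2) = 311 + (((-2 + 5)*5)*(-3 + 4*(-1)))*(-2) = 311 + ((3*5)*(-3 - 4))*(-2) = 311 + (15*(-7))*(-2) = 311 - 105*(-2) = 311 + 210 = 521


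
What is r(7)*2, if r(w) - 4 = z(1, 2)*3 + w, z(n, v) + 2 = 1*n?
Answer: 16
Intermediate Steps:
z(n, v) = -2 + n (z(n, v) = -2 + 1*n = -2 + n)
r(w) = 1 + w (r(w) = 4 + ((-2 + 1)*3 + w) = 4 + (-1*3 + w) = 4 + (-3 + w) = 1 + w)
r(7)*2 = (1 + 7)*2 = 8*2 = 16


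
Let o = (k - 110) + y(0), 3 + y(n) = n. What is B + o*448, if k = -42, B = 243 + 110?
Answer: -69087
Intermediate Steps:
B = 353
y(n) = -3 + n
o = -155 (o = (-42 - 110) + (-3 + 0) = -152 - 3 = -155)
B + o*448 = 353 - 155*448 = 353 - 69440 = -69087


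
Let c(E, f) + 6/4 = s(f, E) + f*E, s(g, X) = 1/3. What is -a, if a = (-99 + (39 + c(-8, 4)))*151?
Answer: 84409/6 ≈ 14068.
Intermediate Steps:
s(g, X) = 1/3
c(E, f) = -7/6 + E*f (c(E, f) = -3/2 + (1/3 + f*E) = -3/2 + (1/3 + E*f) = -7/6 + E*f)
a = -84409/6 (a = (-99 + (39 + (-7/6 - 8*4)))*151 = (-99 + (39 + (-7/6 - 32)))*151 = (-99 + (39 - 199/6))*151 = (-99 + 35/6)*151 = -559/6*151 = -84409/6 ≈ -14068.)
-a = -1*(-84409/6) = 84409/6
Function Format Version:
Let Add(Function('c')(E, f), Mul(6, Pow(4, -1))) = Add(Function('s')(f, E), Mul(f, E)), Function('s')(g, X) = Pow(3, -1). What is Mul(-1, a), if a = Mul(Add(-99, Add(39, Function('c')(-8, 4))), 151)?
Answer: Rational(84409, 6) ≈ 14068.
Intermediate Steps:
Function('s')(g, X) = Rational(1, 3)
Function('c')(E, f) = Add(Rational(-7, 6), Mul(E, f)) (Function('c')(E, f) = Add(Rational(-3, 2), Add(Rational(1, 3), Mul(f, E))) = Add(Rational(-3, 2), Add(Rational(1, 3), Mul(E, f))) = Add(Rational(-7, 6), Mul(E, f)))
a = Rational(-84409, 6) (a = Mul(Add(-99, Add(39, Add(Rational(-7, 6), Mul(-8, 4)))), 151) = Mul(Add(-99, Add(39, Add(Rational(-7, 6), -32))), 151) = Mul(Add(-99, Add(39, Rational(-199, 6))), 151) = Mul(Add(-99, Rational(35, 6)), 151) = Mul(Rational(-559, 6), 151) = Rational(-84409, 6) ≈ -14068.)
Mul(-1, a) = Mul(-1, Rational(-84409, 6)) = Rational(84409, 6)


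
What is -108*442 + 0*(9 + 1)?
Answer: -47736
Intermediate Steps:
-108*442 + 0*(9 + 1) = -47736 + 0*10 = -47736 + 0 = -47736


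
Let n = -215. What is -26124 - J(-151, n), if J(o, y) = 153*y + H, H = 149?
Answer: 6622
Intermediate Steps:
J(o, y) = 149 + 153*y (J(o, y) = 153*y + 149 = 149 + 153*y)
-26124 - J(-151, n) = -26124 - (149 + 153*(-215)) = -26124 - (149 - 32895) = -26124 - 1*(-32746) = -26124 + 32746 = 6622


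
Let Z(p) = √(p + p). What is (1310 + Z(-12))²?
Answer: 1716076 + 5240*I*√6 ≈ 1.7161e+6 + 12835.0*I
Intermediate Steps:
Z(p) = √2*√p (Z(p) = √(2*p) = √2*√p)
(1310 + Z(-12))² = (1310 + √2*√(-12))² = (1310 + √2*(2*I*√3))² = (1310 + 2*I*√6)²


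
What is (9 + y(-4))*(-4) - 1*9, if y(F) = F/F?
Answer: -49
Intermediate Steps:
y(F) = 1
(9 + y(-4))*(-4) - 1*9 = (9 + 1)*(-4) - 1*9 = 10*(-4) - 9 = -40 - 9 = -49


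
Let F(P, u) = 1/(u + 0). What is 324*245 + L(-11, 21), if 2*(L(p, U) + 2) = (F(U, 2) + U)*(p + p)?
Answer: 158283/2 ≈ 79142.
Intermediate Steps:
F(P, u) = 1/u
L(p, U) = -2 + p*(½ + U) (L(p, U) = -2 + ((1/2 + U)*(p + p))/2 = -2 + ((½ + U)*(2*p))/2 = -2 + (2*p*(½ + U))/2 = -2 + p*(½ + U))
324*245 + L(-11, 21) = 324*245 + (-2 + (½)*(-11) + 21*(-11)) = 79380 + (-2 - 11/2 - 231) = 79380 - 477/2 = 158283/2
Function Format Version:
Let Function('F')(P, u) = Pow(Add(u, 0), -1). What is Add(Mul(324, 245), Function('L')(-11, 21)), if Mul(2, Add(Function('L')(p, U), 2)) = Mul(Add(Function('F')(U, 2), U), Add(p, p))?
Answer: Rational(158283, 2) ≈ 79142.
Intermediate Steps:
Function('F')(P, u) = Pow(u, -1)
Function('L')(p, U) = Add(-2, Mul(p, Add(Rational(1, 2), U))) (Function('L')(p, U) = Add(-2, Mul(Rational(1, 2), Mul(Add(Pow(2, -1), U), Add(p, p)))) = Add(-2, Mul(Rational(1, 2), Mul(Add(Rational(1, 2), U), Mul(2, p)))) = Add(-2, Mul(Rational(1, 2), Mul(2, p, Add(Rational(1, 2), U)))) = Add(-2, Mul(p, Add(Rational(1, 2), U))))
Add(Mul(324, 245), Function('L')(-11, 21)) = Add(Mul(324, 245), Add(-2, Mul(Rational(1, 2), -11), Mul(21, -11))) = Add(79380, Add(-2, Rational(-11, 2), -231)) = Add(79380, Rational(-477, 2)) = Rational(158283, 2)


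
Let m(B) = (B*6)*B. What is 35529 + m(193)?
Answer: 259023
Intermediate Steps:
m(B) = 6*B² (m(B) = (6*B)*B = 6*B²)
35529 + m(193) = 35529 + 6*193² = 35529 + 6*37249 = 35529 + 223494 = 259023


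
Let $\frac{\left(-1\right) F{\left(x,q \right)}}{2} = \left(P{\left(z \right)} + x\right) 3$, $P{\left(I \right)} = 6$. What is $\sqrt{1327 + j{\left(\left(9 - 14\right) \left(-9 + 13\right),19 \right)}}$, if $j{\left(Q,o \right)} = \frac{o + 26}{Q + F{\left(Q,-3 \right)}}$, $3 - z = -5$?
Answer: $\frac{\sqrt{84973}}{8} \approx 36.438$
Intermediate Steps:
$z = 8$ ($z = 3 - -5 = 3 + 5 = 8$)
$F{\left(x,q \right)} = -36 - 6 x$ ($F{\left(x,q \right)} = - 2 \left(6 + x\right) 3 = - 2 \left(18 + 3 x\right) = -36 - 6 x$)
$j{\left(Q,o \right)} = \frac{26 + o}{-36 - 5 Q}$ ($j{\left(Q,o \right)} = \frac{o + 26}{Q - \left(36 + 6 Q\right)} = \frac{26 + o}{-36 - 5 Q}$)
$\sqrt{1327 + j{\left(\left(9 - 14\right) \left(-9 + 13\right),19 \right)}} = \sqrt{1327 + \frac{-26 - 19}{36 + 5 \left(9 - 14\right) \left(-9 + 13\right)}} = \sqrt{1327 + \frac{-26 - 19}{36 + 5 \left(\left(-5\right) 4\right)}} = \sqrt{1327 + \frac{1}{36 + 5 \left(-20\right)} \left(-45\right)} = \sqrt{1327 + \frac{1}{36 - 100} \left(-45\right)} = \sqrt{1327 + \frac{1}{-64} \left(-45\right)} = \sqrt{1327 - - \frac{45}{64}} = \sqrt{1327 + \frac{45}{64}} = \sqrt{\frac{84973}{64}} = \frac{\sqrt{84973}}{8}$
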